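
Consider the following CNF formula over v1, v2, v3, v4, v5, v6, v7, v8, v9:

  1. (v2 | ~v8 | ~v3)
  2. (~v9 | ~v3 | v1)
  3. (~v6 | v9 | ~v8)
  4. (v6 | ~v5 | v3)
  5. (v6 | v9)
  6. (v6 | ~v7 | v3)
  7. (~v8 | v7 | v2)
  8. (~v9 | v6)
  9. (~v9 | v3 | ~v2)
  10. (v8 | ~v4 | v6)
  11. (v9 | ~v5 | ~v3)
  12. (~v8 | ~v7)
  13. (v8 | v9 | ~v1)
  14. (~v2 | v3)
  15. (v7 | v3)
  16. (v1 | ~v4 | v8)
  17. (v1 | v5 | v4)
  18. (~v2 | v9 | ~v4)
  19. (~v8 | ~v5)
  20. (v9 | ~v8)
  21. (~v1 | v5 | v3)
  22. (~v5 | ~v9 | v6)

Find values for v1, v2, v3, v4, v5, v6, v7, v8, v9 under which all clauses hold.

v1=T, v2=F, v3=T, v4=T, v5=F, v6=T, v7=T, v8=F, v9=T

Check each clause:
  1. (~v8 | v2 | ~v3) — ~v8 is true.
  2. (~v3 | ~v9 | v1) — v1 is true.
  3. (v9 | ~v6 | ~v8) — ~v8 is true.
  4. (v6 | v3 | ~v5) — v3 is true.
  5. (v9 | v6) — v9 is true.
  6. (v3 | ~v7 | v6) — v3 is true.
  7. (~v8 | v2 | v7) — ~v8 is true.
  8. (~v9 | v6) — v6 is true.
  9. (~v9 | ~v2 | v3) — v3 is true.
  10. (v8 | v6 | ~v4) — v6 is true.
  11. (~v5 | ~v3 | v9) — v9 is true.
  12. (~v8 | ~v7) — ~v8 is true.
  13. (v8 | ~v1 | v9) — v9 is true.
  14. (v3 | ~v2) — v3 is true.
  15. (v3 | v7) — v3 is true.
  16. (v8 | v1 | ~v4) — v1 is true.
  17. (v1 | v4 | v5) — v1 is true.
  18. (v9 | ~v2 | ~v4) — v9 is true.
  19. (~v5 | ~v8) — ~v8 is true.
  20. (~v8 | v9) — ~v8 is true.
  21. (v5 | v3 | ~v1) — v3 is true.
  22. (v6 | ~v9 | ~v5) — ~v5 is true.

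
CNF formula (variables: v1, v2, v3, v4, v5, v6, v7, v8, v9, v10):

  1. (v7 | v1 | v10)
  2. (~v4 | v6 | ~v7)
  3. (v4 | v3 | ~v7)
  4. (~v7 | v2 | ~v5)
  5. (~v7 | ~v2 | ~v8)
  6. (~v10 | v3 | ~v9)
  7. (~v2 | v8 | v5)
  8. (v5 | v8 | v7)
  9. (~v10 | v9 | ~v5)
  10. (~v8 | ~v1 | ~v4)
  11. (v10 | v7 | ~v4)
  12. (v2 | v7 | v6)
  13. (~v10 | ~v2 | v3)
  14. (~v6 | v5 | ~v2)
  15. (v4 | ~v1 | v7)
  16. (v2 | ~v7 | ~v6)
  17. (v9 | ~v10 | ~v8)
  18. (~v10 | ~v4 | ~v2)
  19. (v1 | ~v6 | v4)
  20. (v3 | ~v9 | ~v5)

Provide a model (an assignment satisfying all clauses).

v1=1  v2=1  v3=1  v4=1  v5=1  v6=1  v7=1  v8=0  v9=1  v10=0

v3 occurs only positively in the remaining clauses — set v3 = True.
Set v1 = True and propagate.
Try v2 = True.
For the remaining variables, v4 = True, v5 = True, v6 = True, v7 = True, v8 = False, v9 = True, v10 = False works.
Every clause has at least one true literal under this assignment.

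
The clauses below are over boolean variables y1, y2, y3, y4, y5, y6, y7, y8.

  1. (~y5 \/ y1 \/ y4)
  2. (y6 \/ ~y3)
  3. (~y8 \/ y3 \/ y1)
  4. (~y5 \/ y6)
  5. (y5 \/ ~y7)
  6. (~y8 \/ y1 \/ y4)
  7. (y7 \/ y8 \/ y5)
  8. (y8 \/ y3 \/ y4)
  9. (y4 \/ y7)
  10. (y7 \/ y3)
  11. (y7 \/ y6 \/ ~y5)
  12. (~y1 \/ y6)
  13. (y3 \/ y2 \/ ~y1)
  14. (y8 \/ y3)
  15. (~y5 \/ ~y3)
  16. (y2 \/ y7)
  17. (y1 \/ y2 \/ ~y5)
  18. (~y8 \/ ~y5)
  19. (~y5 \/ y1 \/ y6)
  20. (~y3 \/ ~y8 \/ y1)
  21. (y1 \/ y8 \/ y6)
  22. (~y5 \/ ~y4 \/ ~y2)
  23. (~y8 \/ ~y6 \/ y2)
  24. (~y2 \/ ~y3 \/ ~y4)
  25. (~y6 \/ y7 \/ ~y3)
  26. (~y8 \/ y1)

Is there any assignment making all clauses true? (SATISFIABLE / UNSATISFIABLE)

UNSATISFIABLE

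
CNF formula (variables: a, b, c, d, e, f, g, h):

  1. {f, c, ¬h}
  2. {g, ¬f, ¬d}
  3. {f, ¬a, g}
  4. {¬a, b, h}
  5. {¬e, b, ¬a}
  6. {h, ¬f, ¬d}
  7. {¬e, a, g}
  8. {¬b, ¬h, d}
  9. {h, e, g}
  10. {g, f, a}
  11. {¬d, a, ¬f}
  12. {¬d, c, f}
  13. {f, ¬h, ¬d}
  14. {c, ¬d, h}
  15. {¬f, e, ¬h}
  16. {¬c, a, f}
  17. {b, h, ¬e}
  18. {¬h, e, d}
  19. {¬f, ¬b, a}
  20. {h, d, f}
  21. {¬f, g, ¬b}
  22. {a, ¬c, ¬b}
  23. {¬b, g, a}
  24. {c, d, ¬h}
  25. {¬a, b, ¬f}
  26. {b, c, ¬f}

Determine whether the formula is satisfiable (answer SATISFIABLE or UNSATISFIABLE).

SATISFIABLE

g occurs only positively in the remaining clauses — set g = True.
Set a = True and propagate.
Branch on b: take b = True.
The remaining clauses are satisfied by c = True, d = False, e = True, f = True, h = False.
So a = 1, b = 1, c = 1, d = 0, e = 1, f = 1, g = 1, h = 0 is a satisfying assignment.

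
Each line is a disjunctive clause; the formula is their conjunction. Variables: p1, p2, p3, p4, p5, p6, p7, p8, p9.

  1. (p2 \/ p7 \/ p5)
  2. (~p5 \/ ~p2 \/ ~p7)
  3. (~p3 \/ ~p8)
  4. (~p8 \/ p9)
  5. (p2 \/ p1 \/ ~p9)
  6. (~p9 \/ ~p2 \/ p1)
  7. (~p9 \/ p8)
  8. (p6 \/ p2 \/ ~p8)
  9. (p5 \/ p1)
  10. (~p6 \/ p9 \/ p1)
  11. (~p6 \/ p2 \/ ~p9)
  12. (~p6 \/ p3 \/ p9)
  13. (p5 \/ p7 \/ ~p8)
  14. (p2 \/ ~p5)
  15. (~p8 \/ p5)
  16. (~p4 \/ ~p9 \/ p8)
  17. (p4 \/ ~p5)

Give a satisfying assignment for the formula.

p1 occurs only positively in the remaining clauses — set p1 = True.
Try p2 = True.
Branch on p3: take p3 = False.
The remaining clauses are satisfied by p4 = True, p5 = False, p6 = False, p7 = False, p8 = False, p9 = False.
Every clause has at least one true literal under this assignment.
Check each clause:
  1. (p7 \/ p5 \/ p2) — p2 is true.
  2. (~p5 \/ ~p2 \/ ~p7) — ~p7 is true.
  3. (~p8 \/ ~p3) — ~p8 is true.
  4. (~p8 \/ p9) — ~p8 is true.
  5. (p1 \/ ~p9 \/ p2) — p1 is true.
  6. (p1 \/ ~p2 \/ ~p9) — p1 is true.
  7. (p8 \/ ~p9) — ~p9 is true.
  8. (p6 \/ p2 \/ ~p8) — ~p8 is true.
  9. (p1 \/ p5) — p1 is true.
  10. (~p6 \/ p1 \/ p9) — p1 is true.
  11. (p2 \/ ~p9 \/ ~p6) — p2 is true.
  12. (p3 \/ ~p6 \/ p9) — ~p6 is true.
  13. (~p8 \/ p5 \/ p7) — ~p8 is true.
  14. (p2 \/ ~p5) — p2 is true.
  15. (p5 \/ ~p8) — ~p8 is true.
  16. (~p9 \/ p8 \/ ~p4) — ~p9 is true.
  17. (~p5 \/ p4) — ~p5 is true.

p1 = True  p2 = True  p3 = False  p4 = True  p5 = False  p6 = False  p7 = False  p8 = False  p9 = False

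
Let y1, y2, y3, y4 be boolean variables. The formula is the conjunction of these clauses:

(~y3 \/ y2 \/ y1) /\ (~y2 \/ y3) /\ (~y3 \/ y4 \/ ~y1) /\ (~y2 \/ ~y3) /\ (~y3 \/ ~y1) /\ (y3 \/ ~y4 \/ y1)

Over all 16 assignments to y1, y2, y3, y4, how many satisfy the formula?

The models are:
  y1=0 y2=0 y3=0 y4=0
  y1=1 y2=0 y3=0 y4=0
  y1=1 y2=0 y3=0 y4=1
Count: 3.

3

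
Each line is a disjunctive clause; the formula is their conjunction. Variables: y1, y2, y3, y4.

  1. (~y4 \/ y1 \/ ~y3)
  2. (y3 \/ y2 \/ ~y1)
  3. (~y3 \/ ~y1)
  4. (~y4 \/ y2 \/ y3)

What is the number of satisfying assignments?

7

Split on y3, then y1.
  y3=1, y1=1: a clause becomes empty — 0.
  y3=1, y1=0: remaining (y2,y4) ∈ {(0,0); (1,0)} — 2.
  y3=0, y1=1: remaining (y2,y4) ∈ {(1,0); (1,1)} — 2.
  y3=0, y1=0: remaining (y2,y4) ∈ {(0,0); (1,0); (1,1)} — 3.
Total: 0 + 2 + 2 + 3 = 7.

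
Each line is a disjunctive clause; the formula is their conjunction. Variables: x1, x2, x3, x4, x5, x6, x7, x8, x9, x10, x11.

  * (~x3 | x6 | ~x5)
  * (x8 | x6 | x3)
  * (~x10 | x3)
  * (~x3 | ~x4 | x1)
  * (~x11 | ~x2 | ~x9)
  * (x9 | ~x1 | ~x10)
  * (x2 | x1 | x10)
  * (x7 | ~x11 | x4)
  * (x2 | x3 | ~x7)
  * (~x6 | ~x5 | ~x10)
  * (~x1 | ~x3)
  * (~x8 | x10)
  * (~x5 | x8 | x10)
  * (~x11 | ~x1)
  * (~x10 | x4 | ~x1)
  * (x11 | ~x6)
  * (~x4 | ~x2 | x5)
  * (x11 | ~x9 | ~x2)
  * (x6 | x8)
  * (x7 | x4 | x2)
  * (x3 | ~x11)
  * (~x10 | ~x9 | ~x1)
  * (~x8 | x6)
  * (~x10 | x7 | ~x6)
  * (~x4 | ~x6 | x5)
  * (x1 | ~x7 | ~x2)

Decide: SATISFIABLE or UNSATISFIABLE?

SATISFIABLE

Try x1 = False.
Try x2 = False.
  then x10 is forced to True.
  then x3 is forced to True.
  then x4 is forced to False.
  then x7 is forced to True.
Set x5 = False and propagate.
The remaining clauses are satisfied by x6 = True, x8 = False, x9 = True, x11 = True.
So x1=False, x2=False, x3=True, x4=False, x5=False, x6=True, x7=True, x8=False, x9=True, x10=True, x11=True is a satisfying assignment.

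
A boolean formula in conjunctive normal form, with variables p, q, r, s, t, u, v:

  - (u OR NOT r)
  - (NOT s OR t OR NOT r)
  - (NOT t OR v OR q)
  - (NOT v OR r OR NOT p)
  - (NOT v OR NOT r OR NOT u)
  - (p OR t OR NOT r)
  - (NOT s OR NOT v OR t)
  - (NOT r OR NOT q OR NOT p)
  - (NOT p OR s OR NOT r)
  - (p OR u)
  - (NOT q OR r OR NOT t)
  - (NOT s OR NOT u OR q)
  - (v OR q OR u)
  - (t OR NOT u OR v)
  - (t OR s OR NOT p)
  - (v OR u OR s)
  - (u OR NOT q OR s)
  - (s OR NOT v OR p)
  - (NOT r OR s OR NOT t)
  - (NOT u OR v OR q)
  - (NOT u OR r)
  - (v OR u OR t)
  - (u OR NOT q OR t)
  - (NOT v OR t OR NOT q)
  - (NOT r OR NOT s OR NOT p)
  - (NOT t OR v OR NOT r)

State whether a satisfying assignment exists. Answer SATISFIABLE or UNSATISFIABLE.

r = True:
  propagation gives u=True, v=False, t=True; an empty clause results — contradiction.
r = False:
  propagation gives u=False, p=True, v=False, q=True; an empty clause results — contradiction.
Every branch closes, so no satisfying assignment exists.

UNSATISFIABLE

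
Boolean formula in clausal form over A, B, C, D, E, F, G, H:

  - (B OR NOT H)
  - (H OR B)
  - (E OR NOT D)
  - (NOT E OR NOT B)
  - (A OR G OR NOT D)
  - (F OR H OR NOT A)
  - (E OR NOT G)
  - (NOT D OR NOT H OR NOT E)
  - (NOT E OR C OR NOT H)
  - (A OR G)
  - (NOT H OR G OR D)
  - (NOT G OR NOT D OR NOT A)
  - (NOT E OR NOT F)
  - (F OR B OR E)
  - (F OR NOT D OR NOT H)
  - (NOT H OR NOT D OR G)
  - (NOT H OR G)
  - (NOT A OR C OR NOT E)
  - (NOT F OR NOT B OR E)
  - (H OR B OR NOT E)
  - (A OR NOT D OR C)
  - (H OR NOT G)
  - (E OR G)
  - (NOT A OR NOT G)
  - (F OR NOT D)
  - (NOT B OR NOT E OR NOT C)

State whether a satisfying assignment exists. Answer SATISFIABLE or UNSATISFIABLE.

UNSATISFIABLE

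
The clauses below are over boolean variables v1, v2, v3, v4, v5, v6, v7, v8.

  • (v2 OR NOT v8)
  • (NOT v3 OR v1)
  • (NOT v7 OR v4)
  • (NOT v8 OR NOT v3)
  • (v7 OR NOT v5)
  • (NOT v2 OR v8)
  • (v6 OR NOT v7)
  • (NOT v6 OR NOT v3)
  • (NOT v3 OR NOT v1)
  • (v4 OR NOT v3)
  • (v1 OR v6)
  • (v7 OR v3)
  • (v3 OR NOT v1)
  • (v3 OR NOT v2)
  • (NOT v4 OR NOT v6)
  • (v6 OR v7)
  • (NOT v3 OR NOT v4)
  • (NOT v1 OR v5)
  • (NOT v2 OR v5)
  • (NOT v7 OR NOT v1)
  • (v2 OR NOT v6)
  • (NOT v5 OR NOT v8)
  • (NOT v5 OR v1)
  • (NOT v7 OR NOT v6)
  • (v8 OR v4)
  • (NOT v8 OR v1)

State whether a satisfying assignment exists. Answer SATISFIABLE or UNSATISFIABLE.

UNSATISFIABLE

v3 = True:
  propagation gives v1=True; an empty clause results — contradiction.
v3 = False:
  propagation gives v7=True, v4=True, v6=True; an empty clause results — contradiction.
Every branch closes, so no satisfying assignment exists.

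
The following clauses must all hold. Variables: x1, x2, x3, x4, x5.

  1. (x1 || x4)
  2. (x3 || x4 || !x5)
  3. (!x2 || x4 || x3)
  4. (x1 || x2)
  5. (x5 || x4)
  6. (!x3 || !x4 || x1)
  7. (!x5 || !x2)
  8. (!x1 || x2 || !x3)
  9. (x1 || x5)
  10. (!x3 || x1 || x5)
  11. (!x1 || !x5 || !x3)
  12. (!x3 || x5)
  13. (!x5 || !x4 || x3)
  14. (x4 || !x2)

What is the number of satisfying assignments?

Satisfying assignments:
  x1=T x2=F x3=F x4=T x5=F
  x1=T x2=T x3=F x4=T x5=F
Count: 2.

2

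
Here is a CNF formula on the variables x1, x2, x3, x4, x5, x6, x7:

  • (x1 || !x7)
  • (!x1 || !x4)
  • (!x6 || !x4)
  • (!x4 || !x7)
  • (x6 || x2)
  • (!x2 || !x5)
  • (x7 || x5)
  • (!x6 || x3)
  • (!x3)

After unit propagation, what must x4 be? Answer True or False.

False

(!x3) is a unit clause: x3 = False.
(x3 || !x6) with x3 = False leaves only !x6, so x6 = False.
(x2 || x6) with x6 = False leaves only x2, so x2 = True.
(!x2 || !x5) with x2 = True leaves only !x5, so x5 = False.
(x5 || x7) with x5 = False leaves only x7, so x7 = True.
From (!x7 || x1) and x7 = True: x1 = True.
In (!x1 || !x4), !x1 is now false; !x4 must hold, so x4 = False.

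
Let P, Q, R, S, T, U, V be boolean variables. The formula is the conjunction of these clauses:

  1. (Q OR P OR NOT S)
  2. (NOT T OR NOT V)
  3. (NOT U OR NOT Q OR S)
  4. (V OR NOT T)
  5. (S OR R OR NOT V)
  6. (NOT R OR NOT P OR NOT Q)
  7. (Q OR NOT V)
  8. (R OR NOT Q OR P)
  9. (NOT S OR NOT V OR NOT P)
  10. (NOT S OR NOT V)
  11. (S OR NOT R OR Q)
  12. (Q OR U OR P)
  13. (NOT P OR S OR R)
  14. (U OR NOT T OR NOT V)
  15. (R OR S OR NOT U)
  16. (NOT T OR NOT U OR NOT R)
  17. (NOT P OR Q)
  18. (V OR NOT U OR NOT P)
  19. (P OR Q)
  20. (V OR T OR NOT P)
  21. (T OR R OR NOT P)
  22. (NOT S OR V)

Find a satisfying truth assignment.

P=F, Q=T, R=T, S=F, T=F, U=F, V=T

Check each clause:
  1. (NOT S OR Q OR P) — Q is true.
  2. (NOT T OR NOT V) — NOT T is true.
  3. (S OR NOT Q OR NOT U) — NOT U is true.
  4. (NOT T OR V) — NOT T is true.
  5. (NOT V OR R OR S) — R is true.
  6. (NOT P OR NOT Q OR NOT R) — NOT P is true.
  7. (NOT V OR Q) — Q is true.
  8. (R OR NOT Q OR P) — R is true.
  9. (NOT S OR NOT V OR NOT P) — NOT S is true.
  10. (NOT S OR NOT V) — NOT S is true.
  11. (S OR Q OR NOT R) — Q is true.
  12. (Q OR P OR U) — Q is true.
  13. (NOT P OR S OR R) — R is true.
  14. (U OR NOT T OR NOT V) — NOT T is true.
  15. (NOT U OR R OR S) — NOT U is true.
  16. (NOT U OR NOT R OR NOT T) — NOT U is true.
  17. (NOT P OR Q) — Q is true.
  18. (NOT U OR NOT P OR V) — NOT U is true.
  19. (P OR Q) — Q is true.
  20. (NOT P OR V OR T) — NOT P is true.
  21. (NOT P OR T OR R) — R is true.
  22. (NOT S OR V) — NOT S is true.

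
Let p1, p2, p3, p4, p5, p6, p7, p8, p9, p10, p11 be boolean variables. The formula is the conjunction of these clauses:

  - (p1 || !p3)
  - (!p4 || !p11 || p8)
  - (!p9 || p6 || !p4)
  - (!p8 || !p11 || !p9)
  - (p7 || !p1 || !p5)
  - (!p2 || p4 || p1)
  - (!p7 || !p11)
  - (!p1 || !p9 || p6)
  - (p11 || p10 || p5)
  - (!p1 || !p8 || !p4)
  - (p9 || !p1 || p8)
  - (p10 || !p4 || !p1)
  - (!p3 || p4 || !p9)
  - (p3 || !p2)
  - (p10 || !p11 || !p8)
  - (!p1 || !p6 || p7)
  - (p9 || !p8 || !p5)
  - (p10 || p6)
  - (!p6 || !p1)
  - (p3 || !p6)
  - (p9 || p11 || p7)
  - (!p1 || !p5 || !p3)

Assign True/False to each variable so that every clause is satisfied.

p1=False, p2=False, p3=False, p4=False, p5=True, p6=False, p7=True, p8=False, p9=True, p10=True, p11=False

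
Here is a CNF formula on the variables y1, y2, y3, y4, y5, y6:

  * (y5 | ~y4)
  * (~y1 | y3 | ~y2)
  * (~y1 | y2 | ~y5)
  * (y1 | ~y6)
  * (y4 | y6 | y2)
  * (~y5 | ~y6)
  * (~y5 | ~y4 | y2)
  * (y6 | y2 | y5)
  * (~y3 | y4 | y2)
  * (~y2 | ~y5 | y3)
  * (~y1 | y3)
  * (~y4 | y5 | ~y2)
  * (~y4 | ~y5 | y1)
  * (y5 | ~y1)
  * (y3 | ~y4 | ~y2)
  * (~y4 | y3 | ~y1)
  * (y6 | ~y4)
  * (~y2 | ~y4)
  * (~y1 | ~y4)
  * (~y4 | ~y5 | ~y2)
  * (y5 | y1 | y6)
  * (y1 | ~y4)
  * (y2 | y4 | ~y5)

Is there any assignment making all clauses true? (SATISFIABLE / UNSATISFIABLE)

SATISFIABLE

Branch on y1: take y1 = True.
  then y3 is forced to True.
  then y5 is forced to True.
  then y2 is forced to True.
  then y6 is forced to False.
  then y4 is forced to False.
Every clause has at least one true literal under this assignment.
So y1 = True, y2 = True, y3 = True, y4 = False, y5 = True, y6 = False is a satisfying assignment.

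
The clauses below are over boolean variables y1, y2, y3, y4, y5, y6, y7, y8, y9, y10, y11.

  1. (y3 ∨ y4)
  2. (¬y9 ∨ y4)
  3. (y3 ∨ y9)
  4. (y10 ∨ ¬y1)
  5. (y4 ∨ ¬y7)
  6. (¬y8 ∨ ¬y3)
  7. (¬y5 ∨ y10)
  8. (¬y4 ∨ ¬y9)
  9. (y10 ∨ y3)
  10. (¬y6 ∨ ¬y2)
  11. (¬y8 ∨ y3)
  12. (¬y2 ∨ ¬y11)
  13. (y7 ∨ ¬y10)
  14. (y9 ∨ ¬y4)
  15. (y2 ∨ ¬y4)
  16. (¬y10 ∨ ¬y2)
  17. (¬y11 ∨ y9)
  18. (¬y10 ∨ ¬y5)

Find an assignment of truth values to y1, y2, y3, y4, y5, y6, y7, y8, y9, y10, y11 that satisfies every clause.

y1 = False, y2 = False, y3 = True, y4 = False, y5 = False, y6 = False, y7 = False, y8 = False, y9 = False, y10 = False, y11 = False

Check each clause:
  1. (y4 ∨ y3) — y3 is true.
  2. (y4 ∨ ¬y9) — ¬y9 is true.
  3. (y3 ∨ y9) — y3 is true.
  4. (y10 ∨ ¬y1) — ¬y1 is true.
  5. (¬y7 ∨ y4) — ¬y7 is true.
  6. (¬y3 ∨ ¬y8) — ¬y8 is true.
  7. (¬y5 ∨ y10) — ¬y5 is true.
  8. (¬y4 ∨ ¬y9) — ¬y4 is true.
  9. (y3 ∨ y10) — y3 is true.
  10. (¬y2 ∨ ¬y6) — ¬y6 is true.
  11. (¬y8 ∨ y3) — ¬y8 is true.
  12. (¬y11 ∨ ¬y2) — ¬y11 is true.
  13. (¬y10 ∨ y7) — ¬y10 is true.
  14. (¬y4 ∨ y9) — ¬y4 is true.
  15. (¬y4 ∨ y2) — ¬y4 is true.
  16. (¬y10 ∨ ¬y2) — ¬y2 is true.
  17. (y9 ∨ ¬y11) — ¬y11 is true.
  18. (¬y5 ∨ ¬y10) — ¬y5 is true.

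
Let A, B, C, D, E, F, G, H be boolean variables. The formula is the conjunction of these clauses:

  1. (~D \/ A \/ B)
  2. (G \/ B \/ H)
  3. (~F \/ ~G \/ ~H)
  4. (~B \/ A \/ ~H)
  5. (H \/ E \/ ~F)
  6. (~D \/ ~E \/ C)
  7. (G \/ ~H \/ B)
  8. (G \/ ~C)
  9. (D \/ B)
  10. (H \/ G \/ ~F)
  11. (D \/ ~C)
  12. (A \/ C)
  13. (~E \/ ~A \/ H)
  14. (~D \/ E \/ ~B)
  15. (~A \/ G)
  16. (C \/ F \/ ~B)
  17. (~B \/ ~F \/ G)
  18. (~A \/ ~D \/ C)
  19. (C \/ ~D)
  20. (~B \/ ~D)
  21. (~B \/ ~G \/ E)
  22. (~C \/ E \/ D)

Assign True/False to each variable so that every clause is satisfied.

Branch on A: take A = True.
  then G is forced to True.
Try B = False.
  then D is forced to True.
  then C is forced to True.
Try E = True.
  then H is forced to True.
  then F is forced to False.

A = T  B = F  C = T  D = T  E = T  F = F  G = T  H = T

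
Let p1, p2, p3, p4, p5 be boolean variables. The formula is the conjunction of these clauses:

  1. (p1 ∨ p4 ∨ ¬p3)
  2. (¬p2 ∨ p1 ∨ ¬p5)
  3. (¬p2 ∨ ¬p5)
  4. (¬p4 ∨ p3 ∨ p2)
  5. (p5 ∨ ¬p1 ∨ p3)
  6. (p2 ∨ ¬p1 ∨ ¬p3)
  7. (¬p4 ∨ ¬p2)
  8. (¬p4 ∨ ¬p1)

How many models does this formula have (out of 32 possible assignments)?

Satisfying assignments:
  p1=F p2=F p3=F p4=F p5=F
  p1=F p2=F p3=F p4=F p5=T
  p1=F p2=F p3=T p4=T p5=F
  p1=F p2=F p3=T p4=T p5=T
  p1=F p2=T p3=F p4=F p5=F
  p1=T p2=F p3=F p4=F p5=T
  p1=T p2=T p3=T p4=F p5=F
Count: 7.

7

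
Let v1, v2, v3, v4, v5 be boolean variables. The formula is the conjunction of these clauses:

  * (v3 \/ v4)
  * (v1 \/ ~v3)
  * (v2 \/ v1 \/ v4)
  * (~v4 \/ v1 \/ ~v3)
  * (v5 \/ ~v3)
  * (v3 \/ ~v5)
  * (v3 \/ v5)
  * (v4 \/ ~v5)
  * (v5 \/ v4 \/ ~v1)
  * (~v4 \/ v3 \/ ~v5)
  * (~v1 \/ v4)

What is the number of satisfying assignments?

2

The models are:
  v1=T v2=F v3=T v4=T v5=T
  v1=T v2=T v3=T v4=T v5=T
That's 2 in total.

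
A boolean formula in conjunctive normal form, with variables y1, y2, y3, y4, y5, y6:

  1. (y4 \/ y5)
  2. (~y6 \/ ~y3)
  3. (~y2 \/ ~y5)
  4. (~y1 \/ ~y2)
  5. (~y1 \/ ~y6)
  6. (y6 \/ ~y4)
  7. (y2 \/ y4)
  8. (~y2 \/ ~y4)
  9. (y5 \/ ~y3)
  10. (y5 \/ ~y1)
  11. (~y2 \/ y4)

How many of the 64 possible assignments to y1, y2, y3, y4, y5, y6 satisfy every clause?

2

Satisfying assignments:
  y1=0 y2=0 y3=0 y4=1 y5=0 y6=1
  y1=0 y2=0 y3=0 y4=1 y5=1 y6=1
That's 2 in total.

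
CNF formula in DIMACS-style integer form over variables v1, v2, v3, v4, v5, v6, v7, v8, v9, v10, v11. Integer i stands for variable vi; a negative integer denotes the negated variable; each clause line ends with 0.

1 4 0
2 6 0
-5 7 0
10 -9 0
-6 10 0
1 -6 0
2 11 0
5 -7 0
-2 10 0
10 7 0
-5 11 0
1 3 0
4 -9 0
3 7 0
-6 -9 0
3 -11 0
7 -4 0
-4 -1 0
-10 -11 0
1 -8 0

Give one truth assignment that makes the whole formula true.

v1=True, v2=True, v3=True, v4=False, v5=False, v6=False, v7=False, v8=True, v9=False, v10=True, v11=False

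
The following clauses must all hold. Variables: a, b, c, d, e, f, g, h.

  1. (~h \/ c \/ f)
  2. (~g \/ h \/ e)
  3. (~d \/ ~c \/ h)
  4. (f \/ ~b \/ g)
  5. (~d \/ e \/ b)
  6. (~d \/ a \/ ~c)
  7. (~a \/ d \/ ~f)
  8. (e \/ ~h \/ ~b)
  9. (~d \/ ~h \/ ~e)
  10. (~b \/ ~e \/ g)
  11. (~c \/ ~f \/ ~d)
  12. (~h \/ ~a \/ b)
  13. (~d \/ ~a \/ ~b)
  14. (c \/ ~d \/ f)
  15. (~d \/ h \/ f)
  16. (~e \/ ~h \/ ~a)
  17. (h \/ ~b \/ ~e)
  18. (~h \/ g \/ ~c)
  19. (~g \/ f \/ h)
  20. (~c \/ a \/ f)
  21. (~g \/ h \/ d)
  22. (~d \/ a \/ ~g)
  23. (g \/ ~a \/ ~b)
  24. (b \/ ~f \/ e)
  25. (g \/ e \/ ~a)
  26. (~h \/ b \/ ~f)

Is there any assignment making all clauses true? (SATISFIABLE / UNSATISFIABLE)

Branch on a: take a = False.
Set b = False and propagate.
Branch on c: take c = False.
For the remaining variables, d = True, e = True, f = True, g = False, h = False works.
Every clause has at least one true literal under this assignment.
So a = 0, b = 0, c = 0, d = 1, e = 1, f = 1, g = 0, h = 0 is a satisfying assignment.

SATISFIABLE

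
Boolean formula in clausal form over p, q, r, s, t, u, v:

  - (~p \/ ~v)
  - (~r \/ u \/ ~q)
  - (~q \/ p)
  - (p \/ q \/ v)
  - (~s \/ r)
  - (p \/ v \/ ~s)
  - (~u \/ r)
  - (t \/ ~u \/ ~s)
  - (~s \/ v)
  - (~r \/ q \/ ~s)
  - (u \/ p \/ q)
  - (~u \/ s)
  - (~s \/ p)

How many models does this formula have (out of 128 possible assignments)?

Satisfying assignments:
  p=1 q=0 r=0 s=0 t=0 u=0 v=0
  p=1 q=0 r=0 s=0 t=1 u=0 v=0
  p=1 q=0 r=1 s=0 t=0 u=0 v=0
  p=1 q=0 r=1 s=0 t=1 u=0 v=0
  p=1 q=1 r=0 s=0 t=0 u=0 v=0
  p=1 q=1 r=0 s=0 t=1 u=0 v=0
That's 6 in total.

6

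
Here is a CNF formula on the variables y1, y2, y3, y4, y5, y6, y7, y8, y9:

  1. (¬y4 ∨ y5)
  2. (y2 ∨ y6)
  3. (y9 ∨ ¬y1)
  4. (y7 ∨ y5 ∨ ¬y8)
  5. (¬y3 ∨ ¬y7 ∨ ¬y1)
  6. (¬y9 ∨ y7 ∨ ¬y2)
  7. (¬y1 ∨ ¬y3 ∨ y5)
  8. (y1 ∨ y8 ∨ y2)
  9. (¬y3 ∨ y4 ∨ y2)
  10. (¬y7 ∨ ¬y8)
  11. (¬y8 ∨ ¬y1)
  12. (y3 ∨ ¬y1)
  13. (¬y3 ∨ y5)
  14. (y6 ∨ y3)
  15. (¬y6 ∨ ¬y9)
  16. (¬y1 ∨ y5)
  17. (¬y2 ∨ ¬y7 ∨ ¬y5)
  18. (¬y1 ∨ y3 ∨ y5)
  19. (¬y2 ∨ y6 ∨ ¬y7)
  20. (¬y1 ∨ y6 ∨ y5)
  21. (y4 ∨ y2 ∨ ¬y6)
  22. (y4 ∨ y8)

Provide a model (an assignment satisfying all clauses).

y1 = F, y2 = T, y3 = T, y4 = T, y5 = T, y6 = F, y7 = F, y8 = F, y9 = F

Check each clause:
  1. (y5 ∨ ¬y4) — y5 is true.
  2. (y6 ∨ y2) — y2 is true.
  3. (y9 ∨ ¬y1) — ¬y1 is true.
  4. (y5 ∨ y7 ∨ ¬y8) — ¬y8 is true.
  5. (¬y3 ∨ ¬y7 ∨ ¬y1) — ¬y7 is true.
  6. (¬y2 ∨ ¬y9 ∨ y7) — ¬y9 is true.
  7. (y5 ∨ ¬y3 ∨ ¬y1) — y5 is true.
  8. (y8 ∨ y2 ∨ y1) — y2 is true.
  9. (¬y3 ∨ y4 ∨ y2) — y2 is true.
  10. (¬y8 ∨ ¬y7) — ¬y8 is true.
  11. (¬y8 ∨ ¬y1) — ¬y8 is true.
  12. (¬y1 ∨ y3) — y3 is true.
  13. (y5 ∨ ¬y3) — y5 is true.
  14. (y3 ∨ y6) — y3 is true.
  15. (¬y9 ∨ ¬y6) — ¬y6 is true.
  16. (y5 ∨ ¬y1) — y5 is true.
  17. (¬y7 ∨ ¬y2 ∨ ¬y5) — ¬y7 is true.
  18. (y3 ∨ ¬y1 ∨ y5) — y3 is true.
  19. (¬y7 ∨ y6 ∨ ¬y2) — ¬y7 is true.
  20. (y6 ∨ y5 ∨ ¬y1) — y5 is true.
  21. (¬y6 ∨ y2 ∨ y4) — y2 is true.
  22. (y8 ∨ y4) — y4 is true.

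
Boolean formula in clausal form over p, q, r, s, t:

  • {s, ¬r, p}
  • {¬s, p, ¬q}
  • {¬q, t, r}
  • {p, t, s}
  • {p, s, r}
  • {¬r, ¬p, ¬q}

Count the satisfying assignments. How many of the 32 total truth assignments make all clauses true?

Split on p, then r.
  p=1, r=1: remaining (q,s,t) ∈ {(0,0,0); (0,0,1); (0,1,0); (0,1,1)} — 4.
  p=1, r=0: s free; 3 ways for (q,t) × 2^1 = 6.
  p=0, r=1: remaining (q,s,t) ∈ {(0,1,0); (0,1,1)} — 2.
  p=0, r=0: remaining (q,s,t) ∈ {(0,1,0); (0,1,1)} — 2.
Total: 4 + 6 + 2 + 2 = 14.

14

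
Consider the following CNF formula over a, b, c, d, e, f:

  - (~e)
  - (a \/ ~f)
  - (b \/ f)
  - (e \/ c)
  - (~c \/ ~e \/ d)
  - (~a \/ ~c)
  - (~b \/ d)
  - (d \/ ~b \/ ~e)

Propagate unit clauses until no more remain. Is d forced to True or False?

(~e) is a unit clause: e = False.
In (e \/ c), e is now false; c must hold, so c = True.
From (~c \/ ~a) and c = True: a = False.
In (a \/ ~f), a is now false; ~f must hold, so f = False.
(f \/ b): since f = False, the clause reduces to (b). b = True.
From (d \/ ~b) and b = True: d = True.

True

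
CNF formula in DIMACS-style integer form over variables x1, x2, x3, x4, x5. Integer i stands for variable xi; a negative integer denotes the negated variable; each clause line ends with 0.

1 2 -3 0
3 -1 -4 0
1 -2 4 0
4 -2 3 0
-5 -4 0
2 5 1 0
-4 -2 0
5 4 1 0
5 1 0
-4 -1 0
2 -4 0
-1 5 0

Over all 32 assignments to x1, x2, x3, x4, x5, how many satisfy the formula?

4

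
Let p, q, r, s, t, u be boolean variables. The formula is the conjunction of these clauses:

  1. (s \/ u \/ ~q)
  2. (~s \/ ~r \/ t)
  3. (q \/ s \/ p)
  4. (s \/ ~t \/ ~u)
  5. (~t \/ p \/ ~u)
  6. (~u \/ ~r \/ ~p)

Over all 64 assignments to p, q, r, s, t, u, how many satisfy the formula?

Split on s, then u.
  s=T, u=T: q free; 3 ways for (p,r,t) × 2^1 = 6.
  s=T, u=F: p, q free; 3 ways for (r,t) × 2^2 = 12.
  s=F, u=T: remaining (p,q,r,t) ∈ {(F,T,F,F); (F,T,T,F); (T,F,F,F); (T,T,F,F)} — 4.
  s=F, u=F: remaining (p,q,r,t) ∈ {(T,F,F,F); (T,F,F,T); (T,F,T,F); (T,F,T,T)} — 4.
Total: 6 + 12 + 4 + 4 = 26.

26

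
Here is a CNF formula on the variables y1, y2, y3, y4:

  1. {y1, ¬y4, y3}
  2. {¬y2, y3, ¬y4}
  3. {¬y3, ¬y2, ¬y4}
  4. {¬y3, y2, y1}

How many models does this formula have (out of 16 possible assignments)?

9

Split on y3, then y2.
  y3=T, y2=T: remaining (y1,y4) ∈ {(F,F); (T,F)} — 2.
  y3=T, y2=F: remaining (y1,y4) ∈ {(T,F); (T,T)} — 2.
  y3=F, y2=T: remaining (y1,y4) ∈ {(F,F); (T,F)} — 2.
  y3=F, y2=F: remaining (y1,y4) ∈ {(F,F); (T,F); (T,T)} — 3.
Total: 2 + 2 + 2 + 3 = 9.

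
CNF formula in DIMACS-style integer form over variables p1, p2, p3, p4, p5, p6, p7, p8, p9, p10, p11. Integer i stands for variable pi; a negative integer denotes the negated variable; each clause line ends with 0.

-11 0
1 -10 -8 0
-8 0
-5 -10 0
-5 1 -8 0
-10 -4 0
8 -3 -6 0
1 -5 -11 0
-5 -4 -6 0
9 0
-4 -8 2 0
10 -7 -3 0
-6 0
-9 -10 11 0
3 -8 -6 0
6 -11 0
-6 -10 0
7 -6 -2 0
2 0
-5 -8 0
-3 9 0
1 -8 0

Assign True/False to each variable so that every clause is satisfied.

(!p11) is a unit clause, so p11 = False.
(!p8) is a unit clause, so p8 = False.
Unit propagation: (p9) forces p9 = True.
The clause (!p6) is unit: p6 must be False.
(!p10) is a unit clause, so p10 = False.
The clause (p2) is unit: p2 must be True.
p3 occurs only negated in the remaining clauses — set p3 = False.
p7 occurs only negated in the remaining clauses — set p7 = False.
p1, p4, p5 are now unconstrained; take p1 = False, p4 = False, p5 = True.

p1=False, p2=True, p3=False, p4=False, p5=True, p6=False, p7=False, p8=False, p9=True, p10=False, p11=False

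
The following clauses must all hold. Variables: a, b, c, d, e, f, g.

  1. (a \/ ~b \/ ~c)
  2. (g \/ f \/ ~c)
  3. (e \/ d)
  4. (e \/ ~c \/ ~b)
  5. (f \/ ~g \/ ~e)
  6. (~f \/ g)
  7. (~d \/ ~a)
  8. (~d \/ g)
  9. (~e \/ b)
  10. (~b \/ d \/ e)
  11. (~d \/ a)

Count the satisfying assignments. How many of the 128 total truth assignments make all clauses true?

5

Satisfying assignments:
  a=F b=T c=F d=F e=T f=F g=F
  a=F b=T c=F d=F e=T f=T g=T
  a=T b=T c=F d=F e=T f=F g=F
  a=T b=T c=F d=F e=T f=T g=T
  a=T b=T c=T d=F e=T f=T g=T
Count: 5.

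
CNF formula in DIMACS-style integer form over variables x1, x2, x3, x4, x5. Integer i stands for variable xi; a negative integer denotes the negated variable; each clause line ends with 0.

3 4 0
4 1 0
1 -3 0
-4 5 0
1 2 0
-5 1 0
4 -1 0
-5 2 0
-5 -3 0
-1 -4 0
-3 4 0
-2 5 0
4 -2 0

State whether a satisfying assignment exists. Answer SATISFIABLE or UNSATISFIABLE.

UNSATISFIABLE

x4 = True:
  propagation gives x5=True, x1=True; an empty clause results — contradiction.
x4 = False:
  propagation gives x3=True; an empty clause results — contradiction.
Every branch closes, so no satisfying assignment exists.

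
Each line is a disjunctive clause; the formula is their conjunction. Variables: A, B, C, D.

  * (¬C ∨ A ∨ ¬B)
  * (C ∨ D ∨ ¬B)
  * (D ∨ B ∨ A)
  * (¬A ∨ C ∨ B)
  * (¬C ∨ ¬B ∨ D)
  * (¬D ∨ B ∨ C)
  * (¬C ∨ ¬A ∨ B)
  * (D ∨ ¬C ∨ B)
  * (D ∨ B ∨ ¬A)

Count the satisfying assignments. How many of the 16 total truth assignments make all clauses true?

4

Satisfying assignments:
  A=0 B=0 C=1 D=1
  A=0 B=1 C=0 D=1
  A=1 B=1 C=0 D=1
  A=1 B=1 C=1 D=1
That's 4 in total.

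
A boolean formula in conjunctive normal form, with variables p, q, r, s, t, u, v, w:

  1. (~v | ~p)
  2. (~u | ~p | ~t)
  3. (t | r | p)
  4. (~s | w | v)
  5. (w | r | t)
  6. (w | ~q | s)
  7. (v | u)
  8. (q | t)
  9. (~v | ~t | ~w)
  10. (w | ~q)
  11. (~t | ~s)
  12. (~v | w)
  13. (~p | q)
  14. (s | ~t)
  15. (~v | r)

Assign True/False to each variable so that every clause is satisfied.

p = T, q = T, r = T, s = T, t = F, u = T, v = F, w = T

r occurs only positively in the remaining clauses — set r = True.
Set p = True and propagate.
  then v is forced to False.
  then u is forced to True.
  then t is forced to False.
  then q is forced to True.
  then w is forced to True.
s is now unconstrained; take s = True.
Check each clause:
  1. (~v | ~p) — ~v is true.
  2. (~t | ~u | ~p) — ~t is true.
  3. (r | p | t) — p is true.
  4. (~s | v | w) — w is true.
  5. (w | t | r) — w is true.
  6. (~q | w | s) — w is true.
  7. (v | u) — u is true.
  8. (q | t) — q is true.
  9. (~w | ~v | ~t) — ~v is true.
  10. (~q | w) — w is true.
  11. (~t | ~s) — ~t is true.
  12. (~v | w) — w is true.
  13. (~p | q) — q is true.
  14. (s | ~t) — ~t is true.
  15. (r | ~v) — ~v is true.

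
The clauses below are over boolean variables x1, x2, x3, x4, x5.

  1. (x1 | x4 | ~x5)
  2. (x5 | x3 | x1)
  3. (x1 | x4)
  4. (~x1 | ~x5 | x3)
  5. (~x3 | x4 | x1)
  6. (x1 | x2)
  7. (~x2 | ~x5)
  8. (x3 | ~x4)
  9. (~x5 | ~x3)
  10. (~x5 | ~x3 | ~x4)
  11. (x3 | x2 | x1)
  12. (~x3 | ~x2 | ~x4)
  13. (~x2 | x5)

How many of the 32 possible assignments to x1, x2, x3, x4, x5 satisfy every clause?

3

The models are:
  x1=T x2=F x3=F x4=F x5=F
  x1=T x2=F x3=T x4=F x5=F
  x1=T x2=F x3=T x4=T x5=F
Count: 3.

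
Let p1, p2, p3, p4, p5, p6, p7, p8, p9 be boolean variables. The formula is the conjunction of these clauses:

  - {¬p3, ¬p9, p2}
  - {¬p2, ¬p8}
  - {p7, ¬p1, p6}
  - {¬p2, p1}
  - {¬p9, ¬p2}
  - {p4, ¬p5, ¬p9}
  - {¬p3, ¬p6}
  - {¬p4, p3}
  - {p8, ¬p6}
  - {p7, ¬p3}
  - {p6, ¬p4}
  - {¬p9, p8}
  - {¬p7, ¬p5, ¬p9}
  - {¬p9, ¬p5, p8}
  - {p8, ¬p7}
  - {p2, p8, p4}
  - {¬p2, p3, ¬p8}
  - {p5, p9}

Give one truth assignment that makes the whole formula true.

Branch on p1: take p1 = False.
  then p2 is forced to False.
Branch on p3: take p3 = False.
  then p4 is forced to False.
  then p8 is forced to True.
The remaining clauses are satisfied by p5 = True, p6 = False, p7 = True, p9 = False.

p1 = F, p2 = F, p3 = F, p4 = F, p5 = T, p6 = F, p7 = T, p8 = T, p9 = F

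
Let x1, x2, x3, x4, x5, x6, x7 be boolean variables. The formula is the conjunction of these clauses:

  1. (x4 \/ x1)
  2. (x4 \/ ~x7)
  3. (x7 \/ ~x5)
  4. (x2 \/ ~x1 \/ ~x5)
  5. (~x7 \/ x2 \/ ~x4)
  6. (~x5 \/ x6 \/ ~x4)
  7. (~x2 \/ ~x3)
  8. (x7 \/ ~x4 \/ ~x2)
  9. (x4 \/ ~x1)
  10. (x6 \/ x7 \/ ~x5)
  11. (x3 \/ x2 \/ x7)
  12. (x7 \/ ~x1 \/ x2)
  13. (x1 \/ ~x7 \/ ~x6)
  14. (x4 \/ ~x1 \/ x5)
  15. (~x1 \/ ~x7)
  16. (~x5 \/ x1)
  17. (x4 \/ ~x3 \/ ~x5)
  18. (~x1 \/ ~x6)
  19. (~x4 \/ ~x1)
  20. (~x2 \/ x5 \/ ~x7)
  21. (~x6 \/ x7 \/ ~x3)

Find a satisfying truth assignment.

Try x1 = False.
  then x4 is forced to True.
  then x5 is forced to False.
Branch on x2: take x2 = False.
  then x7 is forced to False.
  then x3 is forced to True.
  then x6 is forced to False.
Every clause has at least one true literal under this assignment.

x1=False, x2=False, x3=True, x4=True, x5=False, x6=False, x7=False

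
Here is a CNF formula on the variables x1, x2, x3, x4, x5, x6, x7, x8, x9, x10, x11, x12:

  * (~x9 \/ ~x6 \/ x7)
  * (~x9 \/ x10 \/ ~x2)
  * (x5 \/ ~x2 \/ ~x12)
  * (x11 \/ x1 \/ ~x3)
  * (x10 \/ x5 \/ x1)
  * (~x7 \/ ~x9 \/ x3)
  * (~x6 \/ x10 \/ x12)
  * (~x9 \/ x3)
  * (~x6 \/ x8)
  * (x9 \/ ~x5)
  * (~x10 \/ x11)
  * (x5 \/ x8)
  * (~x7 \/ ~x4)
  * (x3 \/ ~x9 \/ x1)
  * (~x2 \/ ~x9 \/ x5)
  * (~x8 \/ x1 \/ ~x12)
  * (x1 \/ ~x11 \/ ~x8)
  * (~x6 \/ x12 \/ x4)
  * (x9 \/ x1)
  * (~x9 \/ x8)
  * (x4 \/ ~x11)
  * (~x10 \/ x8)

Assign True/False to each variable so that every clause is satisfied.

x1=1, x2=0, x3=1, x4=0, x5=0, x6=0, x7=1, x8=1, x9=0, x10=0, x11=0, x12=0

Check each clause:
  1. (~x6 \/ ~x9 \/ x7) — ~x6 is true.
  2. (x10 \/ ~x2 \/ ~x9) — ~x2 is true.
  3. (~x2 \/ x5 \/ ~x12) — ~x12 is true.
  4. (x11 \/ x1 \/ ~x3) — x1 is true.
  5. (x5 \/ x10 \/ x1) — x1 is true.
  6. (x3 \/ ~x9 \/ ~x7) — x3 is true.
  7. (x12 \/ ~x6 \/ x10) — ~x6 is true.
  8. (~x9 \/ x3) — x3 is true.
  9. (x8 \/ ~x6) — x8 is true.
  10. (~x5 \/ x9) — ~x5 is true.
  11. (~x10 \/ x11) — ~x10 is true.
  12. (x8 \/ x5) — x8 is true.
  13. (~x7 \/ ~x4) — ~x4 is true.
  14. (x3 \/ ~x9 \/ x1) — x1 is true.
  15. (~x2 \/ ~x9 \/ x5) — ~x2 is true.
  16. (x1 \/ ~x12 \/ ~x8) — x1 is true.
  17. (x1 \/ ~x8 \/ ~x11) — x1 is true.
  18. (x4 \/ ~x6 \/ x12) — ~x6 is true.
  19. (x1 \/ x9) — x1 is true.
  20. (~x9 \/ x8) — x8 is true.
  21. (x4 \/ ~x11) — ~x11 is true.
  22. (~x10 \/ x8) — x8 is true.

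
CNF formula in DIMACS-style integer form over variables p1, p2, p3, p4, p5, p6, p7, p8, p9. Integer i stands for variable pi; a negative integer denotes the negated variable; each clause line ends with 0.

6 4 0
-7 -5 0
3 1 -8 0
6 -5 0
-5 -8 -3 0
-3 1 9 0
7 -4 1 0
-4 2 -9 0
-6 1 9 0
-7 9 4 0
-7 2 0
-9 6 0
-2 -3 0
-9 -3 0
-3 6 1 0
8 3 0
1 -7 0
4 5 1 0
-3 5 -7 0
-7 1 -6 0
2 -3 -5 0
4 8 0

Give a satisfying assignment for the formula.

p1 = T, p2 = T, p3 = F, p4 = F, p5 = T, p6 = T, p7 = F, p8 = T, p9 = T

p1 occurs only positively in the remaining clauses — set p1 = True.
Try p2 = True.
  then p3 is forced to False.
  then p8 is forced to True.
Set p4 = False and propagate.
  then p6 is forced to True.
The remaining clauses are satisfied by p5 = True, p7 = False, p9 = True.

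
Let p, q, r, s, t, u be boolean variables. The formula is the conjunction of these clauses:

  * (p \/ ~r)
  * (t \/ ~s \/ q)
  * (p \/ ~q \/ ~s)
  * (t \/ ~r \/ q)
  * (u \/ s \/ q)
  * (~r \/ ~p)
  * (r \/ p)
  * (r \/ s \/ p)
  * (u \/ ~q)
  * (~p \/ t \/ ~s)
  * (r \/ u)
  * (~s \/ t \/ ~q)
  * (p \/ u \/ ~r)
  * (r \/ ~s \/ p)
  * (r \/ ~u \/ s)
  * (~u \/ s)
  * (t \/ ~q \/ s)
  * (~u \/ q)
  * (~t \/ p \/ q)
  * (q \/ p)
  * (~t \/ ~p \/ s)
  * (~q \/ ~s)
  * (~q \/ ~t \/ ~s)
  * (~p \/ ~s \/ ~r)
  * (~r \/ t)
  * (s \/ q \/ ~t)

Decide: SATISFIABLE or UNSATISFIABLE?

s = True:
  propagation gives q=False, t=True, u=False, r=True; an empty clause results — contradiction.
s = False:
  propagation gives u=False, q=True; an empty clause results — contradiction.
Every branch closes, so no satisfying assignment exists.

UNSATISFIABLE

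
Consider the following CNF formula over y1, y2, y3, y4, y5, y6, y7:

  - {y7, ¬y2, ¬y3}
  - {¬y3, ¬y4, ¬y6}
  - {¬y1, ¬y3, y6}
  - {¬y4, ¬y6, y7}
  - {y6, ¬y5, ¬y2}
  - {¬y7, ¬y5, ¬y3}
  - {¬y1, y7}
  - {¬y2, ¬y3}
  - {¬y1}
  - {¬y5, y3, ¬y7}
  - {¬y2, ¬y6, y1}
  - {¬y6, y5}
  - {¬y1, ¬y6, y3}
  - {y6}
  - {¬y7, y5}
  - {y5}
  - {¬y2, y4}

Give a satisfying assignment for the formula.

y1 = False, y2 = False, y3 = False, y4 = False, y5 = True, y6 = True, y7 = False

Check each clause:
  1. {¬y2, ¬y3, y7} — ¬y3 is true.
  2. {¬y4, ¬y3, ¬y6} — ¬y4 is true.
  3. {y6, ¬y3, ¬y1} — ¬y3 is true.
  4. {¬y4, ¬y6, y7} — ¬y4 is true.
  5. {¬y2, y6, ¬y5} — y6 is true.
  6. {¬y3, ¬y7, ¬y5} — ¬y7 is true.
  7. {¬y1, y7} — ¬y1 is true.
  8. {¬y2, ¬y3} — ¬y3 is true.
  9. {¬y1} — ¬y1 is true.
  10. {y3, ¬y5, ¬y7} — ¬y7 is true.
  11. {¬y6, y1, ¬y2} — ¬y2 is true.
  12. {¬y6, y5} — y5 is true.
  13. {¬y1, y3, ¬y6} — ¬y1 is true.
  14. {y6} — y6 is true.
  15. {¬y7, y5} — ¬y7 is true.
  16. {y5} — y5 is true.
  17. {¬y2, y4} — ¬y2 is true.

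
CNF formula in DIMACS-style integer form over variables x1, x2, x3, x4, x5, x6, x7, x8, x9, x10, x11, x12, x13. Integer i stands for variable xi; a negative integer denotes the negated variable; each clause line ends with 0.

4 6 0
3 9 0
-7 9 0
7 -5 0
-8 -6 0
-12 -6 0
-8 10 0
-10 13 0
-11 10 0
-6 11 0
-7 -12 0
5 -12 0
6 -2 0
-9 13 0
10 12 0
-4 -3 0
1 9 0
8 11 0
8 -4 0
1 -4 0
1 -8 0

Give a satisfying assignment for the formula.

x1 = False, x2 = False, x3 = True, x4 = False, x5 = True, x6 = True, x7 = True, x8 = False, x9 = True, x10 = True, x11 = True, x12 = False, x13 = True

Check each clause:
  1. (x4 ∨ x6) — x6 is true.
  2. (x3 ∨ x9) — x9 is true.
  3. (x9 ∨ ¬x7) — x9 is true.
  4. (¬x5 ∨ x7) — x7 is true.
  5. (¬x6 ∨ ¬x8) — ¬x8 is true.
  6. (¬x6 ∨ ¬x12) — ¬x12 is true.
  7. (¬x8 ∨ x10) — ¬x8 is true.
  8. (¬x10 ∨ x13) — x13 is true.
  9. (x10 ∨ ¬x11) — x10 is true.
  10. (x11 ∨ ¬x6) — x11 is true.
  11. (¬x7 ∨ ¬x12) — ¬x12 is true.
  12. (x5 ∨ ¬x12) — ¬x12 is true.
  13. (x6 ∨ ¬x2) — x6 is true.
  14. (x13 ∨ ¬x9) — x13 is true.
  15. (x10 ∨ x12) — x10 is true.
  16. (¬x4 ∨ ¬x3) — ¬x4 is true.
  17. (x9 ∨ x1) — x9 is true.
  18. (x11 ∨ x8) — x11 is true.
  19. (x8 ∨ ¬x4) — ¬x4 is true.
  20. (x1 ∨ ¬x4) — ¬x4 is true.
  21. (x1 ∨ ¬x8) — ¬x8 is true.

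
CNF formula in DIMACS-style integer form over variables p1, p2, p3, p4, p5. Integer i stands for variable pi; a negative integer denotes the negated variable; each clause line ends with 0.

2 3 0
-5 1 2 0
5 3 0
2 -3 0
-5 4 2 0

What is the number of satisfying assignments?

12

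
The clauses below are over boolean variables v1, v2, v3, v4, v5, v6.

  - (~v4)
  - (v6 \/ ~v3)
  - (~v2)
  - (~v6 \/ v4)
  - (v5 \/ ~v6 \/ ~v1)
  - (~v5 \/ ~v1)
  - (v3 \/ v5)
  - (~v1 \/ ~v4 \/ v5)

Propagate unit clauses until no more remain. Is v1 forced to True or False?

(~v4) stands alone — v4 = False.
(~v2) stands alone — v2 = False.
From (v4 \/ ~v6) and v4 = False: v6 = False.
From (v6 \/ ~v3) and v6 = False: v3 = False.
(v3 \/ v5) with v3 = False leaves only v5, so v5 = True.
(~v5 \/ ~v1) with v5 = True leaves only ~v1, so v1 = False.

False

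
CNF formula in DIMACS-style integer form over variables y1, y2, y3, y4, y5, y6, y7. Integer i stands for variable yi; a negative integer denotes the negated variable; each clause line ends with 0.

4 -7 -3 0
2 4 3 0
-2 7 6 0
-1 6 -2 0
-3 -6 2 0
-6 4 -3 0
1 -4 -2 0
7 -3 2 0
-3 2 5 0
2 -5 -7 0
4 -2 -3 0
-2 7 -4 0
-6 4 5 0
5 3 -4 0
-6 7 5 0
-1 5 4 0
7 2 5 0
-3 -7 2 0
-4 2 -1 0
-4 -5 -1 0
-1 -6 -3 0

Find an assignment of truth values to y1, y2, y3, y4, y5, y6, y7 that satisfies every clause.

y1 = F, y2 = T, y3 = F, y4 = F, y5 = T, y6 = T, y7 = T

Check each clause:
  1. (!y3 || !y7 || y4) — !y3 is true.
  2. (y3 || y2 || y4) — y2 is true.
  3. (!y2 || y6 || y7) — y6 is true.
  4. (!y1 || !y2 || y6) — y6 is true.
  5. (!y3 || y2 || !y6) — y2 is true.
  6. (!y3 || !y6 || y4) — !y3 is true.
  7. (!y4 || !y2 || y1) — !y4 is true.
  8. (y7 || y2 || !y3) — y2 is true.
  9. (y2 || y5 || !y3) — !y3 is true.
  10. (!y5 || y2 || !y7) — y2 is true.
  11. (!y3 || y4 || !y2) — !y3 is true.
  12. (!y4 || y7 || !y2) — !y4 is true.
  13. (!y6 || y5 || y4) — y5 is true.
  14. (!y4 || y5 || y3) — !y4 is true.
  15. (!y6 || y5 || y7) — y5 is true.
  16. (y5 || y4 || !y1) — y5 is true.
  17. (y2 || y5 || y7) — y2 is true.
  18. (!y3 || y2 || !y7) — y2 is true.
  19. (!y4 || y2 || !y1) — y2 is true.
  20. (!y4 || !y5 || !y1) — !y4 is true.
  21. (!y1 || !y6 || !y3) — !y3 is true.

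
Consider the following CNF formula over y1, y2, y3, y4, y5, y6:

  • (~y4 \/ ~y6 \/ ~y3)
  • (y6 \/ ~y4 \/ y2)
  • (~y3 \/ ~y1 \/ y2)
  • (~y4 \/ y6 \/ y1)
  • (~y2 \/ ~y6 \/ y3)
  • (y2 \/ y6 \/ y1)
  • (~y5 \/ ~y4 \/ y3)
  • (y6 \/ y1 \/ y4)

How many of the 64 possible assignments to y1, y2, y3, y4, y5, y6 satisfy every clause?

21

Case analysis on y6 and y4:
  y6=T, y4=T: remaining (y1,y2,y3,y5) ∈ {(F,F,F,F); (T,F,F,F)} — 2.
  y6=T, y4=F: y5 free; 5 ways for (y1,y2,y3) × 2^1 = 10.
  y6=F, y4=T: remaining (y1,y2,y3,y5) ∈ {(T,T,F,F); (T,T,T,F); (T,T,T,T)} — 3.
  y6=F, y4=F: y5 free; 3 ways for (y1,y2,y3) × 2^1 = 6.
Total: 2 + 10 + 3 + 6 = 21.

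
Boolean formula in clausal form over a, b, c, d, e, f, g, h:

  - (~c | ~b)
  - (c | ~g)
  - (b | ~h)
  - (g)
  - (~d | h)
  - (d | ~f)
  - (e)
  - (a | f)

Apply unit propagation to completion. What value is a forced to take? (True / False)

True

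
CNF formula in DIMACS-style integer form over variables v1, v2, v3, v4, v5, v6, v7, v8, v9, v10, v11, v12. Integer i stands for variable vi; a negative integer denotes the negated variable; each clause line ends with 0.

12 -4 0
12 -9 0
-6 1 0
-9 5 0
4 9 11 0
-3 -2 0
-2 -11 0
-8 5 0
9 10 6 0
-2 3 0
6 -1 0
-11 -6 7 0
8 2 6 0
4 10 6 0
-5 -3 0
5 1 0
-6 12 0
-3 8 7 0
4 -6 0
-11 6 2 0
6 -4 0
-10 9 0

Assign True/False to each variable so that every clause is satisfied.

Pure literal: v7 appears only positively; assign v7 = True.
Pure literal: v12 appears only positively; assign v12 = True.
Set v1 = True and propagate.
  then v6 is forced to True.
  then v4 is forced to True.
For the remaining variables, v2 = False, v3 = False, v5 = True, v8 = False, v9 = True, v10 = False, v11 = False works.

v1=True, v2=False, v3=False, v4=True, v5=True, v6=True, v7=True, v8=False, v9=True, v10=False, v11=False, v12=True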